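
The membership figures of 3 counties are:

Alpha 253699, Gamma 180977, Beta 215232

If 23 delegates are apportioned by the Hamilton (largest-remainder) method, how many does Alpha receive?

9

Standard divisor: 649908 ÷ 23 ≈ 28256.87.
Standard quotas: Alpha 8.9783, Gamma 6.4047, Beta 7.6170.
Lower quotas: Alpha 8, Gamma 6, Beta 7 (sum 21, leaving 2 seats).
Remainders in descending order: Alpha 0.9783, Beta 0.6170, Gamma 0.4047.
The surplus seats go to Alpha, Beta.
Alpha receives 9.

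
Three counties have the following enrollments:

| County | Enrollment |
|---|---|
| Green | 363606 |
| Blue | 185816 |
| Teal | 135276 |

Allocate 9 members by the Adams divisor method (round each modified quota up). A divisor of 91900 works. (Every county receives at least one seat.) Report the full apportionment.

With modified divisor 91900: modified quotas Green 3.957, Blue 2.022, Teal 1.472.
Rounding up: Green 4, Blue 3, Teal 2 (total 9).

Green: 4, Blue: 3, Teal: 2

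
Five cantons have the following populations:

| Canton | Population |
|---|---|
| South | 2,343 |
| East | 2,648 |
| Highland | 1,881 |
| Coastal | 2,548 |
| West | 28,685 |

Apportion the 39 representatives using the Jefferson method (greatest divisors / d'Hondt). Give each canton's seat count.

South=2, East=2, Highland=2, Coastal=2, West=31

Standard divisor 38105/39 ≈ 977.051; standard quotas: South 2.398, East 2.710, Highland 1.925, Coastal 2.608, West 29.359.
Rounding down gives 2, 2, 1, 2, 29 = 36 seats, so the divisor must be adjusted.
With modified divisor 900: modified quotas South 2.603, East 2.942, Highland 2.090, Coastal 2.831, West 31.872.
Rounding down: South 2, East 2, Highland 2, Coastal 2, West 31 (total 39).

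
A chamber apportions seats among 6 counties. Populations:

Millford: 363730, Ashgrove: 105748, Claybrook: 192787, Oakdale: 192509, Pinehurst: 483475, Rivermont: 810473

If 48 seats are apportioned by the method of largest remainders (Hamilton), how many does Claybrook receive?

The standard divisor is 2148722/48 ≈ 44765.042.
Standard quotas: Millford 8.1253, Ashgrove 2.3623, Claybrook 4.3066, Oakdale 4.3004, Pinehurst 10.8003, Rivermont 18.1050.
Lower quotas: Millford 8, Ashgrove 2, Claybrook 4, Oakdale 4, Pinehurst 10, Rivermont 18 (sum 46, leaving 2 seats).
Remainders in descending order: Pinehurst 0.8003, Ashgrove 0.3623, Claybrook 0.3066, Oakdale 0.3004, Millford 0.1253, Rivermont 0.1050.
The surplus seats go to Pinehurst, Ashgrove.
Claybrook receives 4.

4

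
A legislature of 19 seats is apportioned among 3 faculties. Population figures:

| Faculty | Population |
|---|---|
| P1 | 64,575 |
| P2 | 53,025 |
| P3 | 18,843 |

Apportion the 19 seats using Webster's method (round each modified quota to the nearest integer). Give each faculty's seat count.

P1 9; P2 7; P3 3

Standard divisor 136443/19 ≈ 7181.211; standard quotas: P1 8.992, P2 7.384, P3 2.624.
Rounding to the nearest integer gives P1 9, P2 7, P3 3 — total 19, matching the house size, so no adjustment is needed.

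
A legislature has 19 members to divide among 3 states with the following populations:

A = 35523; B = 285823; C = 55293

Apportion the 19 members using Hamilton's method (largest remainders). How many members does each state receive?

A 2, B 14, C 3

Standard divisor: 376639 ÷ 19 ≈ 19823.105.
Standard quotas: A 1.7920, B 14.4187, C 2.7893.
Lower quotas: A 1, B 14, C 2 (sum 17, leaving 2 seats).
Remainders in descending order: A 0.7920, C 0.7893, B 0.4187.
Largest remainders: A, C receive the extra seats.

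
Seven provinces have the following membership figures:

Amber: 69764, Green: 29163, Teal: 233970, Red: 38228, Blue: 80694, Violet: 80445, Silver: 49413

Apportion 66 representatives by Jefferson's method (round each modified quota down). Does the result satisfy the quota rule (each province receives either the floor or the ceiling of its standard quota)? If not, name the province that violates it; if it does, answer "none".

Standard quotas: Amber 7.916, Green 3.309, Teal 26.547, Red 4.338, Blue 9.156, Violet 9.128, Silver 5.607.
Jefferson allocation: Amber 8, Green 3, Teal 28, Red 4, Blue 9, Violet 9, Silver 5.
Teal has quota 26.547 (lower 26, upper 27) but receives 28 — outside the quota interval.

Teal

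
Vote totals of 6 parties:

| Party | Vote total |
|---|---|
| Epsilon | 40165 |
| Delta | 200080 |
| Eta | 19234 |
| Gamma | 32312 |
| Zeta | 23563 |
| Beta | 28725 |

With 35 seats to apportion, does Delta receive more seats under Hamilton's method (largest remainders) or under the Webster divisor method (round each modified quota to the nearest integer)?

Webster

Hamilton: Epsilon 4, Delta 20, Eta 2, Gamma 3, Zeta 3, Beta 3.
Webster: Epsilon 4, Delta 21, Eta 2, Gamma 3, Zeta 2, Beta 3.
Delta gets 20 under Hamilton and 21 under Webster.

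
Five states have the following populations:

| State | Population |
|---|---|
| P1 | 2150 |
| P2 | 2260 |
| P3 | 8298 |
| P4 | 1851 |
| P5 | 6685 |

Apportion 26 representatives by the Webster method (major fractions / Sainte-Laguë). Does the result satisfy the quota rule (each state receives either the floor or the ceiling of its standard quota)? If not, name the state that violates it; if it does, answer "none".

none

Standard quotas: P1 2.631, P2 2.766, P3 10.156, P4 2.265, P5 8.182.
Webster allocation: P1 3, P2 3, P3 10, P4 2, P5 8.
Every allocation lies between the lower and upper quota.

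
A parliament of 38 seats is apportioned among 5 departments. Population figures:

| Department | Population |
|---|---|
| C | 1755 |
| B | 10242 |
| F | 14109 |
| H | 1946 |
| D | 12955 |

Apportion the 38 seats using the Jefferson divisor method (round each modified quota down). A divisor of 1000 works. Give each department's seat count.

With modified divisor 1000: modified quotas C 1.755, B 10.242, F 14.109, H 1.946, D 12.955.
Rounding down: C 1, B 10, F 14, H 1, D 12 (total 38).

C=1; B=10; F=14; H=1; D=12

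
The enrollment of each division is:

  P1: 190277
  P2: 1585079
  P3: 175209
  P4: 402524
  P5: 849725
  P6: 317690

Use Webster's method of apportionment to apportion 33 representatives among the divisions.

P1: 2, P2: 14, P3: 2, P4: 4, P5: 8, P6: 3

Standard divisor 3520504/33 ≈ 106681.939; standard quotas: P1 1.784, P2 14.858, P3 1.642, P4 3.773, P5 7.965, P6 2.978.
Rounding to the nearest integer gives 2, 15, 2, 4, 8, 3 = 34 seats, so the divisor must be adjusted.
With modified divisor 111300: modified quotas P1 1.710, P2 14.242, P3 1.574, P4 3.617, P5 7.635, P6 2.854.
Rounding to the nearest integer: P1 2, P2 14, P3 2, P4 4, P5 8, P6 3 (total 33).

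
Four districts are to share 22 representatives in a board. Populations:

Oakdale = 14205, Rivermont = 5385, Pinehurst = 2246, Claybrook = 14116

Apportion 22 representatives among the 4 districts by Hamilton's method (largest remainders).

Oakdale: 9, Rivermont: 3, Pinehurst: 1, Claybrook: 9

The standard divisor is 35952/22 ≈ 1634.182.
Standard quotas: Oakdale 8.6924, Rivermont 3.2952, Pinehurst 1.3744, Claybrook 8.6380.
Lower quotas: Oakdale 8, Rivermont 3, Pinehurst 1, Claybrook 8 (sum 20, leaving 2 seats).
Remainders in descending order: Oakdale 0.6924, Claybrook 0.6380, Pinehurst 0.3744, Rivermont 0.2952.
The surplus seats go to Oakdale, Claybrook.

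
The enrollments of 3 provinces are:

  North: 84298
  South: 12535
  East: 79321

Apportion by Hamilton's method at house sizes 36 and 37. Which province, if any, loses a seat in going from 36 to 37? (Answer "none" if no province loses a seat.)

At 36 seats: North 17, South 3, East 16.
At 37 seats: North 18, South 2, East 17.
South drops from 3 to 2.

South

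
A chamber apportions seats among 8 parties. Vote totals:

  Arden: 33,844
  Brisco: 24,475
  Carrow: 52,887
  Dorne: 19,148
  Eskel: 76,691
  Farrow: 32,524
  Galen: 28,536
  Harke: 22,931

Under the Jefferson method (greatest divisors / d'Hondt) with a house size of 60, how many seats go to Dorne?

Standard divisor 291036/60 ≈ 4850.6; standard quotas: Arden 6.977, Brisco 5.046, Carrow 10.903, Dorne 3.948, Eskel 15.811, Farrow 6.705, Galen 5.883, Harke 4.727.
Rounding down gives 6, 5, 10, 3, 15, 6, 5, 4 = 54 seats, so the divisor must be adjusted.
With modified divisor 4620: modified quotas Arden 7.326, Brisco 5.298, Carrow 11.447, Dorne 4.145, Eskel 16.600, Farrow 7.040, Galen 6.177, Harke 4.963.
Rounding down: Arden 7, Brisco 5, Carrow 11, Dorne 4, Eskel 16, Farrow 7, Galen 6, Harke 4 (total 60).
Dorne receives 4.

4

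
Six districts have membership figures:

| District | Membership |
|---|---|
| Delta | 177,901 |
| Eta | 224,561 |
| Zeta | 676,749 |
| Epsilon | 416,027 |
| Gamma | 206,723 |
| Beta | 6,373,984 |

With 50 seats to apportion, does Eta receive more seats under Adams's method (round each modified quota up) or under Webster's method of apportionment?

Adams: Delta 2, Eta 2, Zeta 4, Epsilon 3, Gamma 2, Beta 37.
Webster: Delta 1, Eta 1, Zeta 4, Epsilon 3, Gamma 1, Beta 40.
Eta gets 2 under Adams and 1 under Webster.

Adams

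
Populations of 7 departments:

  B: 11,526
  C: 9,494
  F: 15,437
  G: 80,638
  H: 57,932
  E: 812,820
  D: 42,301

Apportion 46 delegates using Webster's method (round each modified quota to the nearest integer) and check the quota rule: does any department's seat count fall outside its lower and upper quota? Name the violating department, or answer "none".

Standard quotas: B 0.515, C 0.424, F 0.689, G 3.601, H 2.587, E 36.295, D 1.889.
Webster allocation: B 1, C 0, F 1, G 4, H 3, E 35, D 2.
E has quota 36.295 (lower 36, upper 37) but receives 35 — outside the quota interval.

E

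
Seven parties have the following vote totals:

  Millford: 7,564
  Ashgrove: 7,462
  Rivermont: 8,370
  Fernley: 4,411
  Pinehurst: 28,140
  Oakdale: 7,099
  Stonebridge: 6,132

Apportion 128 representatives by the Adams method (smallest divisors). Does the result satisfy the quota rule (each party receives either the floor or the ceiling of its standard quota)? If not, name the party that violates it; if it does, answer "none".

Standard quotas: Millford 13.996, Ashgrove 13.807, Rivermont 15.487, Fernley 8.162, Pinehurst 52.067, Oakdale 13.135, Stonebridge 11.346.
Adams allocation: Millford 14, Ashgrove 14, Rivermont 16, Fernley 8, Pinehurst 51, Oakdale 13, Stonebridge 12.
Pinehurst has quota 52.067 (lower 52, upper 53) but receives 51 — outside the quota interval.

Pinehurst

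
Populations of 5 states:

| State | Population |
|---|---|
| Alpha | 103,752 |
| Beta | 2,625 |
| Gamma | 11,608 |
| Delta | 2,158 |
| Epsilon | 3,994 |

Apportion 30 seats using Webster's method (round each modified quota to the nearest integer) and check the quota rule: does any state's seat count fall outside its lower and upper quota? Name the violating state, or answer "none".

Alpha

Standard quotas: Alpha 25.074, Beta 0.634, Gamma 2.805, Delta 0.522, Epsilon 0.965.
Webster allocation: Alpha 24, Beta 1, Gamma 3, Delta 1, Epsilon 1.
Alpha has quota 25.074 (lower 25, upper 26) but receives 24 — outside the quota interval.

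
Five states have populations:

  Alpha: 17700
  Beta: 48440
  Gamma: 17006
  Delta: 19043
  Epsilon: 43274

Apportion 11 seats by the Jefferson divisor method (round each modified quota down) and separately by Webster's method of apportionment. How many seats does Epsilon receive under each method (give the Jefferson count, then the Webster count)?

4 and 3

Jefferson: Alpha 1, Beta 4, Gamma 1, Delta 1, Epsilon 4.
Webster: Alpha 1, Beta 4, Gamma 1, Delta 2, Epsilon 3.
Epsilon gets 4 under Jefferson and 3 under Webster.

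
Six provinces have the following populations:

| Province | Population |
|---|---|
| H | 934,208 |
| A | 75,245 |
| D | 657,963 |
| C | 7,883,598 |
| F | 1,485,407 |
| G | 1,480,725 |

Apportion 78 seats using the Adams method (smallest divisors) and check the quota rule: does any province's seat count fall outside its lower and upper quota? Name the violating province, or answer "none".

Standard quotas: H 5.821, A 0.469, D 4.100, C 49.126, F 9.256, G 9.227.
Adams allocation: H 6, A 1, D 4, C 48, F 10, G 9.
C has quota 49.126 (lower 49, upper 50) but receives 48 — outside the quota interval.

C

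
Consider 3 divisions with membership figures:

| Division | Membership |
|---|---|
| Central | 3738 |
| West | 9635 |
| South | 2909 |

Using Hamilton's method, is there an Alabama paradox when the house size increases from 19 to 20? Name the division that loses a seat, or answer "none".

South

At 19 seats: Central 4, West 11, South 4.
At 20 seats: Central 5, West 12, South 3.
South drops from 4 to 3.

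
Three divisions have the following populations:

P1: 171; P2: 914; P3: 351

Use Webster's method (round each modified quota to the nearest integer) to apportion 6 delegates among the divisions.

P1 1, P2 4, P3 1

Standard divisor 1436/6 ≈ 239.333; standard quotas: P1 0.714, P2 3.819, P3 1.467.
Rounding to the nearest integer gives P1 1, P2 4, P3 1 — total 6, matching the house size, so no adjustment is needed.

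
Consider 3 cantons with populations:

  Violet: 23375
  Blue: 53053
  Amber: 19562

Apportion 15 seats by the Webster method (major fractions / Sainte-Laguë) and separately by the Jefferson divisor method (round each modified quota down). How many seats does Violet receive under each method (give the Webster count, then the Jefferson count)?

4 and 3

Webster: Violet 4, Blue 8, Amber 3.
Jefferson: Violet 3, Blue 9, Amber 3.
Violet gets 4 under Webster and 3 under Jefferson.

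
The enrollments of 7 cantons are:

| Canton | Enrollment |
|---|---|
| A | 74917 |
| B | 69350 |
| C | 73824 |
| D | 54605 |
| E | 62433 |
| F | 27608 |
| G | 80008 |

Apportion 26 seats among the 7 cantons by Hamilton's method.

Standard divisor: 442745 ÷ 26 ≈ 17028.654.
Standard quotas: A 4.3995, B 4.0725, C 4.3353, D 3.2067, E 3.6663, F 1.6213, G 4.6984.
Lower quotas: A 4, B 4, C 4, D 3, E 3, F 1, G 4 (sum 23, leaving 3 seats).
Remainders in descending order: G 0.6984, E 0.6663, F 0.6213, A 0.3995, C 0.3353, D 0.2067, B 0.0725.
The surplus seats go to G, E, F.

A 4, B 4, C 4, D 3, E 4, F 2, G 5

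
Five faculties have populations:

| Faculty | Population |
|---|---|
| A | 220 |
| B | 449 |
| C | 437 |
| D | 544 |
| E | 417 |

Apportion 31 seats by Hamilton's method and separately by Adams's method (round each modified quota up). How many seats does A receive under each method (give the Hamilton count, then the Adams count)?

Hamilton: A 3, B 7, C 7, D 8, E 6.
Adams: A 4, B 7, C 6, D 8, E 6.
A gets 3 under Hamilton and 4 under Adams.

3 and 4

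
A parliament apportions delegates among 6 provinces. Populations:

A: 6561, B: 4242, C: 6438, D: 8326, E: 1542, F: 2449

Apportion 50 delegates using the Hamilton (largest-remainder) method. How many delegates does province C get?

The standard divisor is 29558/50 ≈ 591.16.
Standard quotas: A 11.0985, B 7.1757, C 10.8905, D 14.0842, E 2.6084, F 4.1427.
Lower quotas: A 11, B 7, C 10, D 14, E 2, F 4 (sum 48, leaving 2 seats).
Remainders in descending order: C 0.8905, E 0.6084, B 0.1757, F 0.1427, A 0.0985, D 0.0842.
The surplus seats go to C, E.
C receives 11.

11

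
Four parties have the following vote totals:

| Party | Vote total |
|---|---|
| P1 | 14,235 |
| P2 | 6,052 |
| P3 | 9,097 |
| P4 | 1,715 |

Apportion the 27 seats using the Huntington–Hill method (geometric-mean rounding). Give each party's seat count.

P1=12, P2=5, P3=8, P4=2

With divisor 1176: modified quotas P1 12.105, P2 5.146, P3 7.736, P4 1.458.
Geometric-mean thresholds: P1 √(12·13)=12.490, P2 √(5·6)=5.477, P3 √(7·8)=7.483, P4 √(1·2)=1.414.
Each quota rounded against its threshold gives P1 12, P2 5, P3 8, P4 2 (total 27).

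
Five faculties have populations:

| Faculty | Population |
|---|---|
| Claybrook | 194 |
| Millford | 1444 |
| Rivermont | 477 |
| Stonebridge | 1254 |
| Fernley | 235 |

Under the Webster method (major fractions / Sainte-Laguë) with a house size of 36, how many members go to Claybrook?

2

Standard divisor 3604/36 ≈ 100.111; standard quotas: Claybrook 1.938, Millford 14.424, Rivermont 4.765, Stonebridge 12.526, Fernley 2.347.
Rounding to the nearest integer gives Claybrook 2, Millford 14, Rivermont 5, Stonebridge 13, Fernley 2 — total 36, matching the house size, so no adjustment is needed.
Claybrook receives 2.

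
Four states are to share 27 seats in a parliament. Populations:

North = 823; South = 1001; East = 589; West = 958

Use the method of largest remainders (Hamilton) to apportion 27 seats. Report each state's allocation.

North 6, South 8, East 5, West 8

The standard divisor is 3371/27 ≈ 124.852.
Standard quotas: North 6.592, South 8.018, East 4.718, West 7.673.
Lower quotas: North 6, South 8, East 4, West 7 (sum 25, leaving 2 seats).
Remainders in descending order: East 0.718, West 0.673, North 0.592, South 0.018.
The surplus seats go to East, West.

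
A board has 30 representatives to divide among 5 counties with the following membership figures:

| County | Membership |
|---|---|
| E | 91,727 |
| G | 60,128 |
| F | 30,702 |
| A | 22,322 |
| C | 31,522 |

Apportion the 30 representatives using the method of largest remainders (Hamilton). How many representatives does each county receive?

E: 12; G: 7; F: 4; A: 3; C: 4

The standard divisor is 236401/30 ≈ 7880.033.
Standard quotas: E 11.6404, G 7.6304, F 3.8962, A 2.8327, C 4.0002.
Lower quotas: E 11, G 7, F 3, A 2, C 4 (sum 27, leaving 3 seats).
Remainders in descending order: F 0.8962, A 0.8327, E 0.6404, G 0.6304, C 0.0002.
Largest remainders: F, A, E receive the extra seats.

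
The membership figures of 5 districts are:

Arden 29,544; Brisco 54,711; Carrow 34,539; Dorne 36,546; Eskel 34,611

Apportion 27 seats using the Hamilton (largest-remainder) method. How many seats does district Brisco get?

8

Standard divisor: 189951 ÷ 27 ≈ 7035.222.
Standard quotas: Arden 4.1994, Brisco 7.7767, Carrow 4.9094, Dorne 5.1947, Eskel 4.9197.
Lower quotas: Arden 4, Brisco 7, Carrow 4, Dorne 5, Eskel 4 (sum 24, leaving 3 seats).
Remainders in descending order: Eskel 0.9197, Carrow 0.9094, Brisco 0.7767, Arden 0.1994, Dorne 0.1947.
Largest remainders: Eskel, Carrow, Brisco receive the extra seats.
Brisco receives 8.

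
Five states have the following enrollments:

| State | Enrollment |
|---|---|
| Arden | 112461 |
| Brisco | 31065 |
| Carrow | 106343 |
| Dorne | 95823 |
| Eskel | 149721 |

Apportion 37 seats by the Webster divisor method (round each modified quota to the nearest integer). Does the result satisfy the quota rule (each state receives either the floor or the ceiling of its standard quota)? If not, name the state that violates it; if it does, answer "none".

none

Standard quotas: Arden 8.399, Brisco 2.320, Carrow 7.942, Dorne 7.157, Eskel 11.182.
Webster allocation: Arden 9, Brisco 2, Carrow 8, Dorne 7, Eskel 11.
Every allocation lies between the lower and upper quota.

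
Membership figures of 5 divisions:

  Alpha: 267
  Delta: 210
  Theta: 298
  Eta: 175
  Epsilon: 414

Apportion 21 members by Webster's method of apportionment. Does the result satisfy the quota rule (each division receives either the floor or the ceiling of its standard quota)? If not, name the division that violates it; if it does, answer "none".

none

Standard quotas: Alpha 4.111, Delta 3.233, Theta 4.588, Eta 2.694, Epsilon 6.374.
Webster allocation: Alpha 4, Delta 3, Theta 5, Eta 3, Epsilon 6.
Every allocation lies between the lower and upper quota.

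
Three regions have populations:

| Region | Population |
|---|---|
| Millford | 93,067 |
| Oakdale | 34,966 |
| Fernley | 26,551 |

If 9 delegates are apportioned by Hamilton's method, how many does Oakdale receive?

Standard divisor: 154584 ÷ 9 = 17176.
Standard quotas: Millford 5.4184, Oakdale 2.0357, Fernley 1.5458.
Lower quotas: Millford 5, Oakdale 2, Fernley 1 (sum 8, leaving 1 seat).
Remainders in descending order: Fernley 0.5458, Millford 0.4184, Oakdale 0.0357.
The surplus seat goes to Fernley.
Oakdale receives 2.

2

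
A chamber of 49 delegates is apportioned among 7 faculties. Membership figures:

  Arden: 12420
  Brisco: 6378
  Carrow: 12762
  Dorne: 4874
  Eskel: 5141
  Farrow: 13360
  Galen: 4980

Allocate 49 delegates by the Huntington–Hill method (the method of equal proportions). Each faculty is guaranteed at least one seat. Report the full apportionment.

Arden 10, Brisco 5, Carrow 11, Dorne 4, Eskel 4, Farrow 11, Galen 4

With divisor 1201: modified quotas Arden 10.341, Brisco 5.311, Carrow 10.626, Dorne 4.058, Eskel 4.281, Farrow 11.124, Galen 4.147.
Geometric-mean thresholds: Arden √(10·11)=10.488, Brisco √(5·6)=5.477, Carrow √(10·11)=10.488, Dorne √(4·5)=4.472, Eskel √(4·5)=4.472, Farrow √(11·12)=11.489, Galen √(4·5)=4.472.
Each quota rounded against its threshold gives Arden 10, Brisco 5, Carrow 11, Dorne 4, Eskel 4, Farrow 11, Galen 4 (total 49).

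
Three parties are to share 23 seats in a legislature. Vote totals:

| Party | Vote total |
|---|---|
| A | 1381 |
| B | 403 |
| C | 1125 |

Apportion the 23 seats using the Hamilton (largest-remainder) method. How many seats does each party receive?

Total 2909; standard divisor 2909/23 ≈ 126.478.
Standard quotas: A 10.919, B 3.186, C 8.895.
Lower quotas: A 10, B 3, C 8 (sum 21, leaving 2 seats).
Remainders in descending order: A 0.919, C 0.895, B 0.186.
The surplus seats go to A, C.

A: 11, B: 3, C: 9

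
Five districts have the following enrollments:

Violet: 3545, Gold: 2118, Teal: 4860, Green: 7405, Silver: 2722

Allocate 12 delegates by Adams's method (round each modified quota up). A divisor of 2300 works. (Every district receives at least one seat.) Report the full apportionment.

With modified divisor 2300: modified quotas Violet 1.541, Gold 0.921, Teal 2.113, Green 3.220, Silver 1.183.
Rounding up: Violet 2, Gold 1, Teal 3, Green 4, Silver 2 (total 12).

Violet=2, Gold=1, Teal=3, Green=4, Silver=2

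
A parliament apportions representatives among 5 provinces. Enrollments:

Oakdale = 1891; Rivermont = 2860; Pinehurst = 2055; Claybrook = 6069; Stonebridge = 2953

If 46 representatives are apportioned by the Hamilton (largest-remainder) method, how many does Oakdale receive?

5

Standard divisor: 15828 ÷ 46 ≈ 344.087.
Standard quotas: Oakdale 5.4957, Rivermont 8.3119, Pinehurst 5.9723, Claybrook 17.6380, Stonebridge 8.5821.
Lower quotas: Oakdale 5, Rivermont 8, Pinehurst 5, Claybrook 17, Stonebridge 8 (sum 43, leaving 3 seats).
Remainders in descending order: Pinehurst 0.9723, Claybrook 0.6380, Stonebridge 0.5821, Oakdale 0.4957, Rivermont 0.3119.
The surplus seats go to Pinehurst, Claybrook, Stonebridge.
Oakdale receives 5.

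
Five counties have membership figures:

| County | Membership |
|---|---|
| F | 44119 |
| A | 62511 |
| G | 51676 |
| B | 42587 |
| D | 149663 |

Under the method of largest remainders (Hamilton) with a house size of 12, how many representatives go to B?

1

The standard divisor is 350556/12 = 29213.
Standard quotas: F 1.5103, A 2.1398, G 1.7689, B 1.4578, D 5.1232.
Lower quotas: F 1, A 2, G 1, B 1, D 5 (sum 10, leaving 2 seats).
Remainders in descending order: G 0.7689, F 0.5103, B 0.4578, A 0.1398, D 0.1232.
The surplus seats go to G, F.
B receives 1.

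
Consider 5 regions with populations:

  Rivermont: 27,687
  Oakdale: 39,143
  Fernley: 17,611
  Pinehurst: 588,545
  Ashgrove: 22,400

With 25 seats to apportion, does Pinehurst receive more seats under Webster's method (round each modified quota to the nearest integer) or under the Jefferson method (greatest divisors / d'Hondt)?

Jefferson

Webster: Rivermont 1, Oakdale 1, Fernley 1, Pinehurst 21, Ashgrove 1.
Jefferson: Rivermont 1, Oakdale 1, Fernley 0, Pinehurst 23, Ashgrove 0.
Pinehurst gets 21 under Webster and 23 under Jefferson.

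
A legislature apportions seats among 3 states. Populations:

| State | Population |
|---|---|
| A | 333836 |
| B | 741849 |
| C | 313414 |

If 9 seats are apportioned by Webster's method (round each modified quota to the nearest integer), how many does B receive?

Standard divisor 1389099/9 ≈ 154344.333; standard quotas: A 2.163, B 4.806, C 2.031.
Rounding to the nearest integer gives A 2, B 5, C 2 — total 9, matching the house size, so no adjustment is needed.
B receives 5.

5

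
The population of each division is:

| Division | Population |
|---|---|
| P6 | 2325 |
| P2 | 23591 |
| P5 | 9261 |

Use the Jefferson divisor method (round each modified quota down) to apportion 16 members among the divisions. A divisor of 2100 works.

With modified divisor 2100: modified quotas P6 1.107, P2 11.234, P5 4.410.
Rounding down: P6 1, P2 11, P5 4 (total 16).

P6: 1; P2: 11; P5: 4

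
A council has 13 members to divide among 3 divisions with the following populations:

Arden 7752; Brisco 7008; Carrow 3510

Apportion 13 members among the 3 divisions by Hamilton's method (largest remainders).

Arden 6; Brisco 5; Carrow 2

Standard divisor: 18270 ÷ 13 ≈ 1405.385.
Standard quotas: Arden 5.5159, Brisco 4.9865, Carrow 2.4975.
Lower quotas: Arden 5, Brisco 4, Carrow 2 (sum 11, leaving 2 seats).
Remainders in descending order: Brisco 0.9865, Arden 0.5159, Carrow 0.4975.
Largest remainders: Brisco, Arden receive the extra seats.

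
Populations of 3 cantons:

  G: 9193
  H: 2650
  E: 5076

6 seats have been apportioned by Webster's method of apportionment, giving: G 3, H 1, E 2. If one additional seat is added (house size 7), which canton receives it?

Priority for the next seat is population ÷ (current seats + 0.5).
Priorities: G 2626.571, H 1766.667, E 2030.400.
Highest priority: G.

G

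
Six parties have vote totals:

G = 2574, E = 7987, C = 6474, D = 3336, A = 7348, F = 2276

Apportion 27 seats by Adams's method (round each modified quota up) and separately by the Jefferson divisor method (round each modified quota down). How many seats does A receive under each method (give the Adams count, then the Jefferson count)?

Adams: G 3, E 7, C 6, D 3, A 6, F 2.
Jefferson: G 2, E 7, C 6, D 3, A 7, F 2.
A gets 6 under Adams and 7 under Jefferson.

6 and 7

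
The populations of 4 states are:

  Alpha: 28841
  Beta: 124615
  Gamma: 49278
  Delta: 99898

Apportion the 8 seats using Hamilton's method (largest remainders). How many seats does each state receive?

Total 302632; standard divisor 302632/8 = 37829.
Standard quotas: Alpha 0.7624, Beta 3.2942, Gamma 1.3027, Delta 2.6408.
Lower quotas: Alpha 0, Beta 3, Gamma 1, Delta 2 (sum 6, leaving 2 seats).
Remainders in descending order: Alpha 0.7624, Delta 0.6408, Gamma 0.3027, Beta 0.2942.
The surplus seats go to Alpha, Delta.

Alpha 1; Beta 3; Gamma 1; Delta 3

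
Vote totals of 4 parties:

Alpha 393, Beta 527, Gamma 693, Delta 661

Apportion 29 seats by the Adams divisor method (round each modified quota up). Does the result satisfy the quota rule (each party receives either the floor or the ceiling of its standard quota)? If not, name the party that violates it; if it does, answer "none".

Standard quotas: Alpha 5.012, Beta 6.721, Gamma 8.838, Delta 8.430.
Adams allocation: Alpha 5, Beta 7, Gamma 9, Delta 8.
Every allocation lies between the lower and upper quota.

none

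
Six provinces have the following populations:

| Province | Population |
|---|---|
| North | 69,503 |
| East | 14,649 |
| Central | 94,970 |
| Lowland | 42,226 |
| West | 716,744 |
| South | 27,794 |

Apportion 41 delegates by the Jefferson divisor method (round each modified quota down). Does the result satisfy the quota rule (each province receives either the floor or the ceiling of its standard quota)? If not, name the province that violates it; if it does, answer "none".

West

Standard quotas: North 2.950, East 0.622, Central 4.031, Lowland 1.792, West 30.424, South 1.180.
Jefferson allocation: North 3, East 0, Central 4, Lowland 1, West 32, South 1.
West has quota 30.424 (lower 30, upper 31) but receives 32 — outside the quota interval.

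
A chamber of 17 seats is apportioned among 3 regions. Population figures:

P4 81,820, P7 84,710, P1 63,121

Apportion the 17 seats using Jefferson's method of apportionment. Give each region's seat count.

P4 6, P7 6, P1 5

Standard divisor 229651/17 ≈ 13508.882; standard quotas: P4 6.057, P7 6.271, P1 4.673.
Rounding down gives 6, 6, 4 = 16 seats, so the divisor must be adjusted.
With modified divisor 12400: modified quotas P4 6.598, P7 6.831, P1 5.090.
Rounding down: P4 6, P7 6, P1 5 (total 17).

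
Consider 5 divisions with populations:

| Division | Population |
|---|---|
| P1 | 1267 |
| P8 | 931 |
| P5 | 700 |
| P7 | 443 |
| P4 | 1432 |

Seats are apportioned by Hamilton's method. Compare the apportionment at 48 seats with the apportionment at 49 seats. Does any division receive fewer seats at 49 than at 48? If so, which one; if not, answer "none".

P7

At 48 seats: P1 13, P8 9, P5 7, P7 5, P4 14.
At 49 seats: P1 13, P8 10, P5 7, P7 4, P4 15.
P7 drops from 5 to 4.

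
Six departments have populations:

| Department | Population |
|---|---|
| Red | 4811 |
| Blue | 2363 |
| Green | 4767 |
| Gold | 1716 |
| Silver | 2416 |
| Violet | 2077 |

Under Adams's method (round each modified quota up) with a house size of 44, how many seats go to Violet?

5

Standard divisor 18150/44 ≈ 412.5; standard quotas: Red 11.663, Blue 5.728, Green 11.556, Gold 4.160, Silver 5.857, Violet 5.035.
Rounding up gives 12, 6, 12, 5, 6, 6 = 47 seats, so the divisor must be adjusted.
With modified divisor 435: modified quotas Red 11.060, Blue 5.432, Green 10.959, Gold 3.945, Silver 5.554, Violet 4.775.
Rounding up: Red 12, Blue 6, Green 11, Gold 4, Silver 6, Violet 5 (total 44).
Violet receives 5.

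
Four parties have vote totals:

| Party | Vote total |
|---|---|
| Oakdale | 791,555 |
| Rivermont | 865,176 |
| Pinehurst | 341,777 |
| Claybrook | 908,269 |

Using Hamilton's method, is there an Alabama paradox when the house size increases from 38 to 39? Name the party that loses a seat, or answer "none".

At 38 seats: Oakdale 10, Rivermont 11, Pinehurst 5, Claybrook 12.
At 39 seats: Oakdale 11, Rivermont 12, Pinehurst 4, Claybrook 12.
Pinehurst drops from 5 to 4.

Pinehurst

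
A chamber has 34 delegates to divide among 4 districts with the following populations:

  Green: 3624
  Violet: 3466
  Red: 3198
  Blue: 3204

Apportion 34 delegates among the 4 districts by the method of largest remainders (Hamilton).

Green 9; Violet 9; Red 8; Blue 8

Standard divisor: 13492 ÷ 34 ≈ 396.824.
Standard quotas: Green 9.133, Violet 8.734, Red 8.059, Blue 8.074.
Lower quotas: Green 9, Violet 8, Red 8, Blue 8 (sum 33, leaving 1 seat).
Remainders in descending order: Violet 0.734, Green 0.133, Blue 0.074, Red 0.059.
The surplus seat goes to Violet.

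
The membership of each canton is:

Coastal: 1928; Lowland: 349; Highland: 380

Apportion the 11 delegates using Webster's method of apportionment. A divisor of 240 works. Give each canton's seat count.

Coastal=8, Lowland=1, Highland=2

With modified divisor 240: modified quotas Coastal 8.033, Lowland 1.454, Highland 1.583.
Rounding to the nearest integer: Coastal 8, Lowland 1, Highland 2 (total 11).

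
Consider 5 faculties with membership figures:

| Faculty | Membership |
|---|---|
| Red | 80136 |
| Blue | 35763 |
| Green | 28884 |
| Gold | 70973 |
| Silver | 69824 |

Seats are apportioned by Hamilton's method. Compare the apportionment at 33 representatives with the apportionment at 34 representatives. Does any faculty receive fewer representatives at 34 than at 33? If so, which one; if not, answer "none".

Green

At 33 seats: Red 9, Blue 4, Green 4, Gold 8, Silver 8.
At 34 seats: Red 10, Blue 4, Green 3, Gold 9, Silver 8.
Green drops from 4 to 3.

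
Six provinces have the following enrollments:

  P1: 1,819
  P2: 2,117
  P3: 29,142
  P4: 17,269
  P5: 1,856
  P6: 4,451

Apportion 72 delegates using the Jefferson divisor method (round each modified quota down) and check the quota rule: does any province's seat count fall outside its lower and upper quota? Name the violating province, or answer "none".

Standard quotas: P1 2.312, P2 2.690, P3 37.036, P4 21.947, P5 2.359, P6 5.657.
Jefferson allocation: P1 2, P2 2, P3 38, P4 23, P5 2, P6 5.
P4 has quota 21.947 (lower 21, upper 22) but receives 23 — outside the quota interval.

P4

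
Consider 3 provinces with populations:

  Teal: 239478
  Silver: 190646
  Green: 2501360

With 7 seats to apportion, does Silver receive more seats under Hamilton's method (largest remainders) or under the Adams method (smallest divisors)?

Adams

Hamilton: Teal 1, Silver 0, Green 6.
Adams: Teal 1, Silver 1, Green 5.
Silver gets 0 under Hamilton and 1 under Adams.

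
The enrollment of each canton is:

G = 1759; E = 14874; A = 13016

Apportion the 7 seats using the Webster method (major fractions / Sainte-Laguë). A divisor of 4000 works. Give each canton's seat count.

With modified divisor 4000: modified quotas G 0.440, E 3.719, A 3.254.
Rounding to the nearest integer: G 0, E 4, A 3 (total 7).

G: 0, E: 4, A: 3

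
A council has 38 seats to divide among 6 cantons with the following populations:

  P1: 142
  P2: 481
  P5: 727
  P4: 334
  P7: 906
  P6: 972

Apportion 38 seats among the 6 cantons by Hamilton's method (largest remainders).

P1 1; P2 5; P5 8; P4 4; P7 10; P6 10

The standard divisor is 3562/38 ≈ 93.737.
Standard quotas: P1 1.515, P2 5.131, P5 7.756, P4 3.563, P7 9.665, P6 10.369.
Lower quotas: P1 1, P2 5, P5 7, P4 3, P7 9, P6 10 (sum 35, leaving 3 seats).
Remainders in descending order: P5 0.756, P7 0.665, P4 0.563, P1 0.515, P6 0.369, P2 0.131.
The surplus seats go to P5, P7, P4.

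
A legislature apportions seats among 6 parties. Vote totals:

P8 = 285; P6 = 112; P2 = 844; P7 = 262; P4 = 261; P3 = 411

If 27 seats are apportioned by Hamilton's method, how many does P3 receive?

5

The standard divisor is 2175/27 ≈ 80.556.
Standard quotas: P8 3.538, P6 1.390, P2 10.477, P7 3.252, P4 3.240, P3 5.102.
Lower quotas: P8 3, P6 1, P2 10, P7 3, P4 3, P3 5 (sum 25, leaving 2 seats).
Remainders in descending order: P8 0.538, P2 0.477, P6 0.390, P7 0.252, P4 0.240, P3 0.102.
Largest remainders: P8, P2 receive the extra seats.
P3 receives 5.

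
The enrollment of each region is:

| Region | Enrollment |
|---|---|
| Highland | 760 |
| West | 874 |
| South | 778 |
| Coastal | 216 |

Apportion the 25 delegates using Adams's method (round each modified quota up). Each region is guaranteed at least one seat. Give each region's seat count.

Standard divisor 2628/25 ≈ 105.12; standard quotas: Highland 7.230, West 8.314, South 7.401, Coastal 2.055.
Rounding up gives 8, 9, 8, 3 = 28 seats, so the divisor must be adjusted.
With modified divisor 110: modified quotas Highland 6.909, West 7.945, South 7.073, Coastal 1.964.
Rounding up: Highland 7, West 8, South 8, Coastal 2 (total 25).

Highland: 7; West: 8; South: 8; Coastal: 2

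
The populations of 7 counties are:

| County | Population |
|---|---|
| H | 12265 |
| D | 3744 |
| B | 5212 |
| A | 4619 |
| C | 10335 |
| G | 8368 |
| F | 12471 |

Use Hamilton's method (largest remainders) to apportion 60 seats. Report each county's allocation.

H: 13, D: 4, B: 5, A: 5, C: 11, G: 9, F: 13

Total 57014; standard divisor 57014/60 ≈ 950.233.
Standard quotas: H 12.9074, D 3.9401, B 5.4850, A 4.8609, C 10.8763, G 8.8063, F 13.1241.
Lower quotas: H 12, D 3, B 5, A 4, C 10, G 8, F 13 (sum 55, leaving 5 seats).
Remainders in descending order: D 0.9401, H 0.9074, C 0.8763, A 0.8609, G 0.8063, B 0.4850, F 0.1241.
Largest remainders: D, H, C, A, G receive the extra seats.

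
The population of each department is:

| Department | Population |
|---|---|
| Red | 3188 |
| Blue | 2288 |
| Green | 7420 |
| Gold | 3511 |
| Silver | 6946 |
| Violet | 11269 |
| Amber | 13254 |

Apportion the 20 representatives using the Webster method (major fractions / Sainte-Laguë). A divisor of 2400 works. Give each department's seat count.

With modified divisor 2400: modified quotas Red 1.328, Blue 0.953, Green 3.092, Gold 1.463, Silver 2.894, Violet 4.695, Amber 5.522.
Rounding to the nearest integer: Red 1, Blue 1, Green 3, Gold 1, Silver 3, Violet 5, Amber 6 (total 20).

Red 1, Blue 1, Green 3, Gold 1, Silver 3, Violet 5, Amber 6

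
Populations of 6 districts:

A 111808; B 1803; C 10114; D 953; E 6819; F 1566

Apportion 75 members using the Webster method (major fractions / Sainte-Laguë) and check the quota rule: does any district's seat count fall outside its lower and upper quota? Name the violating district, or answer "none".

Standard quotas: A 63.020, B 1.016, C 5.701, D 0.537, E 3.843, F 0.883.
Webster allocation: A 62, B 1, C 6, D 1, E 4, F 1.
A has quota 63.020 (lower 63, upper 64) but receives 62 — outside the quota interval.

A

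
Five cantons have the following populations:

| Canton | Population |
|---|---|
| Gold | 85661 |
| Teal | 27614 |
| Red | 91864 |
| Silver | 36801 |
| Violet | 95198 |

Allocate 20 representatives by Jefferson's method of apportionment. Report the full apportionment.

Gold 5, Teal 1, Red 6, Silver 2, Violet 6

Standard divisor 337138/20 ≈ 16856.9; standard quotas: Gold 5.082, Teal 1.638, Red 5.450, Silver 2.183, Violet 5.647.
Rounding down gives 5, 1, 5, 2, 5 = 18 seats, so the divisor must be adjusted.
With modified divisor 14800: modified quotas Gold 5.788, Teal 1.866, Red 6.207, Silver 2.487, Violet 6.432.
Rounding down: Gold 5, Teal 1, Red 6, Silver 2, Violet 6 (total 20).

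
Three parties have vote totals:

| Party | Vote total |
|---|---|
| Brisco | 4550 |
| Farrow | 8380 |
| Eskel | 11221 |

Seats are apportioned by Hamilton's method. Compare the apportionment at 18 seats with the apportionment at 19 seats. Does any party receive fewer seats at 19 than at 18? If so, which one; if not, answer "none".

At 18 seats: Brisco 4, Farrow 6, Eskel 8.
At 19 seats: Brisco 3, Farrow 7, Eskel 9.
Brisco drops from 4 to 3.

Brisco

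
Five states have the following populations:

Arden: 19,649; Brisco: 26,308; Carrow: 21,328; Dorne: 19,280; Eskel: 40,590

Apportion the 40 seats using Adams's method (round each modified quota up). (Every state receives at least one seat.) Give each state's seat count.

Arden 6, Brisco 8, Carrow 7, Dorne 6, Eskel 13

Standard divisor 127155/40 ≈ 3178.875; standard quotas: Arden 6.181, Brisco 8.276, Carrow 6.709, Dorne 6.065, Eskel 12.769.
Rounding up gives 7, 9, 7, 7, 13 = 43 seats, so the divisor must be adjusted.
With modified divisor 3300: modified quotas Arden 5.954, Brisco 7.972, Carrow 6.463, Dorne 5.842, Eskel 12.300.
Rounding up: Arden 6, Brisco 8, Carrow 7, Dorne 6, Eskel 13 (total 40).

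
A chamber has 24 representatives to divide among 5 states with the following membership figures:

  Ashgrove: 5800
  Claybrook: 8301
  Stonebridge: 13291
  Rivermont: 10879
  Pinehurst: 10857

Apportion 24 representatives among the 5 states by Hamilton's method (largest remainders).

Ashgrove 3; Claybrook 4; Stonebridge 7; Rivermont 5; Pinehurst 5

Total 49128; standard divisor 49128/24 = 2047.
Standard quotas: Ashgrove 2.8334, Claybrook 4.0552, Stonebridge 6.4929, Rivermont 5.3146, Pinehurst 5.3039.
Lower quotas: Ashgrove 2, Claybrook 4, Stonebridge 6, Rivermont 5, Pinehurst 5 (sum 22, leaving 2 seats).
Remainders in descending order: Ashgrove 0.8334, Stonebridge 0.4929, Rivermont 0.3146, Pinehurst 0.3039, Claybrook 0.0552.
Largest remainders: Ashgrove, Stonebridge receive the extra seats.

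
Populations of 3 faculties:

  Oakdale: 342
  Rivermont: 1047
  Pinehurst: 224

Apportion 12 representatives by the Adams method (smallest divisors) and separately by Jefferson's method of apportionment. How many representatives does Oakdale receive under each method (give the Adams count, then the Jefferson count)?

3 and 2

Adams: Oakdale 3, Rivermont 7, Pinehurst 2.
Jefferson: Oakdale 2, Rivermont 9, Pinehurst 1.
Oakdale gets 3 under Adams and 2 under Jefferson.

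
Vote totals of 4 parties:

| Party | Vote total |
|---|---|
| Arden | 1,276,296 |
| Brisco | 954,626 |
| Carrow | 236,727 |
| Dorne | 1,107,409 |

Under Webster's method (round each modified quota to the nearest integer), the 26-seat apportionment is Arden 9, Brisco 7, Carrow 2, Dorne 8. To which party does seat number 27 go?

Arden

Priority for the next seat is population ÷ (current seats + 0.5).
Priorities: Arden 134346.947, Brisco 127283.467, Carrow 94690.800, Dorne 130283.412.
Highest priority: Arden.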